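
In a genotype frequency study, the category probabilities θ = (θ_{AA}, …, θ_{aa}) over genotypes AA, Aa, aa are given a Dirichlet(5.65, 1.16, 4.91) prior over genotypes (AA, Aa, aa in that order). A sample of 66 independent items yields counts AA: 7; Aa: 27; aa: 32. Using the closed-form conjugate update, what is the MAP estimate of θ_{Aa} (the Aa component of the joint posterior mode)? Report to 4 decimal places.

0.3635

The Dirichlet prior is conjugate to the Multinomial likelihood: each posterior αⱼ = prior αⱼ + observed count nⱼ.
Posterior concentration: (12.65, 28.16, 36.91), total = 77.72.
Joint mode component: (α_{Aa}−1)/(Σα−K) = 27.16/74.72 = 0.3635.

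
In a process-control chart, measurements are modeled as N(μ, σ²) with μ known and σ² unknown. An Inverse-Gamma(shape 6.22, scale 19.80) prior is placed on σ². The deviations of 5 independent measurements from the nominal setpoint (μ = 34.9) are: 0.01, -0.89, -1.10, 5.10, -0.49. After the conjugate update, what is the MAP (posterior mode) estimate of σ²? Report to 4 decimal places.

3.4903

With known mean μ and an Inverse-Gamma(α, β) prior on σ², the Normal likelihood is conjugate: posterior is Inv-Gamma(α + n/2, β + Σ(xᵢ−μ)²/2).
Σ(xᵢ−μ)² = (0.01)² + (-0.89)² + (-1.10)² + (5.10)² + (-0.49)² = 28.2523.
Posterior: Inv-Gamma(6.22 + 5/2, 19.80 + 28.2523/2) = Inv-Gamma(8.72, 33.92615).
Mode = β/(α+1) = 33.92615/9.72 = 3.4903.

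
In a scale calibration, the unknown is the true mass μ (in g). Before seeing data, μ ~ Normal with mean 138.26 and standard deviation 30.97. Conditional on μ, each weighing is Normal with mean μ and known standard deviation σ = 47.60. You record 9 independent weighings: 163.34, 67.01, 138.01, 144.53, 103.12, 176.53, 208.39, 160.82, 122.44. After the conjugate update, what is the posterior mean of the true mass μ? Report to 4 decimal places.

141.7672

For Normal data with known variance σ², a Normal(μ₀, σ₀²) prior on μ is conjugate. Posterior precision = 1/σ₀² + n/σ²; posterior mean is the precision-weighted average of μ₀ and x̄.
Σxᵢ = 163.34 + 67.01 + 138.01 + 144.53 + 103.12 + 176.53 + 208.39 + 160.82 + 122.44 = 1284.19, so n·x̄ = 1284.19.
σ₀² = 30.97² = 959.1409, σ² = 47.60² = 2265.76; σ² + n·σ₀² = 2265.76 + 9·959.1409 = 10898.0281.
Posterior mean = (μ₀/σ₀² + n·x̄/σ²)/(1/σ₀² + n/σ²) = (σ²·μ₀ + σ₀²·n·x̄)/(σ² + n·σ₀²) = (2265.76·138.26 + 959.1409·1284.19)/10898.0281 = 1544983.129971/10898.0281 = 141.7672.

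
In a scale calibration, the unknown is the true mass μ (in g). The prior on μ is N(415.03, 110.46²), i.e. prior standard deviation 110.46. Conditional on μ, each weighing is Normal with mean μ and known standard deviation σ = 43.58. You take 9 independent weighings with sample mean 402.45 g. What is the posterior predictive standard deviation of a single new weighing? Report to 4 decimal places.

45.8983

For Normal data with known variance σ², a Normal(μ₀, σ₀²) prior on μ is conjugate. Posterior precision = 1/σ₀² + n/σ²; posterior mean is the precision-weighted average of μ₀ and x̄.
σ₀² = 110.46² = 12201.4116, σ² = 43.58² = 1899.2164; σ² + n·σ₀² = 1899.2164 + 9·12201.4116 = 111711.9208.
Posterior precision = 1/σ₀² + n/σ² = 1/12201.4116 + 9/1899.2164 = (σ² + n·σ₀²)/(σ₀²σ²) = 111711.9208/(12201.4116·1899.2164); posterior variance σₙ² = σ₀²σ²/(σ² + n·σ₀²) = 12201.4116·1899.2164/111711.9208 = 207.436421.
Predictive variance for one new observation = σₙ² + σ² = 12201.4116·1899.2164/111711.9208 + 1899.2164 = σ²·(σ₀² + 111711.9208)/111711.9208 = 1899.2164·123913.3324/111711.9208 = 2106.652821; SD = √(1899.2164·123913.3324/111711.9208) = 45.8983.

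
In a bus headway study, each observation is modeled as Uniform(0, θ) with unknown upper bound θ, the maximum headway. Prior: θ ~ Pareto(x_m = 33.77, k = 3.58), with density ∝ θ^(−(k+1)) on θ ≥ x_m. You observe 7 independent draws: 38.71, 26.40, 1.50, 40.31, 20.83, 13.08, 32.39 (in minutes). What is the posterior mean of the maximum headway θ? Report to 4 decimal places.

A Pareto(scale x_m, shape k) prior on the upper bound θ of Uniform(0, θ) is conjugate: posterior is Pareto(max(x_m, max xᵢ), k + n).
Sample maximum = 40.31; prior scale x_m = 33.77 → posterior scale = max = 40.31.
Posterior shape = 3.58 + 7 = 10.58.
E[θ|data] = k·x_m/(k−1) = 10.58·40.31/9.58 = 44.5177.

44.5177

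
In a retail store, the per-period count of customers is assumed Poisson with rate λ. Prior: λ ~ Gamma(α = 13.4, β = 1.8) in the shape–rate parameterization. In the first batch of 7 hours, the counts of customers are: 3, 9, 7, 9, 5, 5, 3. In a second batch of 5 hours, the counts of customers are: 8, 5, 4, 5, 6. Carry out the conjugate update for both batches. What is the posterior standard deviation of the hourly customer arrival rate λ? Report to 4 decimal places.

With a Gamma(shape α, rate β) prior, the Poisson likelihood is conjugate: the posterior is Gamma(α + ΣXᵢ, β + n).
Batch 1: sum of counts S = 41 over n = 7 hours.
After batch 1: Gamma(α+S, β+n) = Gamma(13.4+41, 1.8+7) = Gamma(54.4, 8.8).
Batch 2: sum of counts S = 28 over n = 5 hours.
After batch 2: Gamma(α+S, β+n) = Gamma(54.4+28, 8.8+5) = Gamma(82.4, 13.8).
SD = √α/β = √82.4/13.8 = 0.6578.

0.6578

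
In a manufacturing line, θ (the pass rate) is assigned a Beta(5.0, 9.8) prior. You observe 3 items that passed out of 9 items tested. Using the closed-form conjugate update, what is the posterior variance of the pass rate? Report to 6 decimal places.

0.008998

The Beta prior is conjugate to a Binomial/Bernoulli likelihood; the update adds successes to α and failures to β.
Posterior: Beta(α+k, β+n−k) = Beta(5.0+3, 9.8+6) = Beta(8.0, 15.8).
Var = αβ/((α+β)²(α+β+1)) = 8.0·15.8/(23.8²·24.8) = 0.008998.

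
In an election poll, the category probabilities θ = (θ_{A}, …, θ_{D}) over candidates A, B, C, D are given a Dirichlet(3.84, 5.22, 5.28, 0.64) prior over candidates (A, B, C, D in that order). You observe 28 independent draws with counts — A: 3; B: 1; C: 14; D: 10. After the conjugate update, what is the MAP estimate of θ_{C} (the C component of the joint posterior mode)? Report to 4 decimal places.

0.4690

The Dirichlet prior is conjugate to the Multinomial likelihood: each posterior αⱼ = prior αⱼ + observed count nⱼ.
Posterior concentration: (6.84, 6.22, 19.28, 10.64), total = 42.98.
Joint mode component: (α_{C}−1)/(Σα−K) = 18.28/38.98 = 0.4690.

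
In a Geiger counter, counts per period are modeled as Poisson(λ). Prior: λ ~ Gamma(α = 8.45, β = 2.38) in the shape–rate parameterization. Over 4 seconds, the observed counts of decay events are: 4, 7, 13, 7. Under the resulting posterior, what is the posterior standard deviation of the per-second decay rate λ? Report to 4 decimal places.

0.9845

With a Gamma(shape α, rate β) prior, the Poisson likelihood is conjugate: the posterior is Gamma(α + ΣXᵢ, β + n).
Sum of counts S = 31 over n = 4 seconds.
Posterior: Gamma(α+S, β+n) = Gamma(8.45+31, 2.38+4) = Gamma(39.45, 6.38).
SD = √α/β = √39.45/6.38 = 0.9845.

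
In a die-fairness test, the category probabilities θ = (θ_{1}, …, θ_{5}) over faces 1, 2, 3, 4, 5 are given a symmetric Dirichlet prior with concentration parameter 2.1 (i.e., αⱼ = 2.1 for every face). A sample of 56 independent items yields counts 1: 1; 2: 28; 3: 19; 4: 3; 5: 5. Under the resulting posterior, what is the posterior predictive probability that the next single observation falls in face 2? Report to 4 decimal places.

0.4526

The Dirichlet prior is conjugate to the Multinomial likelihood: each posterior αⱼ = prior αⱼ + observed count nⱼ.
Posterior concentration: (3.1, 30.1, 21.1, 5.1, 7.1), total = 66.5.
P(next = 2 | data) = α_{2}/Σα = 0.4526.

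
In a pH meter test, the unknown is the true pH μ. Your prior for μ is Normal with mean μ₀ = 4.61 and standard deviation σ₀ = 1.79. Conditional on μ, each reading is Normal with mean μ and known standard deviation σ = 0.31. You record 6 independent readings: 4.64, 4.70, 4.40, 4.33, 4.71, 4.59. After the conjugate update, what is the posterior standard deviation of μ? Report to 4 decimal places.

0.1262

For Normal data with known variance σ², a Normal(μ₀, σ₀²) prior on μ is conjugate. Posterior precision = 1/σ₀² + n/σ²; posterior mean is the precision-weighted average of μ₀ and x̄.
σ₀² = 1.79² = 3.2041, σ² = 0.31² = 0.0961; σ² + n·σ₀² = 0.0961 + 6·3.2041 = 19.3207.
Posterior precision = 1/σ₀² + n/σ² = 1/3.2041 + 6/0.0961 = (σ² + n·σ₀²)/(σ₀²σ²) = 19.3207/(3.2041·0.0961); posterior variance σₙ² = σ₀²σ²/(σ² + n·σ₀²) = 3.2041·0.0961/19.3207 = 0.015937.
Posterior SD = √σₙ² = √(3.2041·0.0961/19.3207) = 0.1262.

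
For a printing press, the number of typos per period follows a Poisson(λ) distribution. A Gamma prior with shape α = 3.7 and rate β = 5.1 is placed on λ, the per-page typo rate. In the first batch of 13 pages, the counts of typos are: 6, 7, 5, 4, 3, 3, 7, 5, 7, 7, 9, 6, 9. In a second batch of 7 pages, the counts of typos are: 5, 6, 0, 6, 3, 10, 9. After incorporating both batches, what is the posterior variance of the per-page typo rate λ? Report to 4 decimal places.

With a Gamma(shape α, rate β) prior, the Poisson likelihood is conjugate: the posterior is Gamma(α + ΣXᵢ, β + n).
Batch 1: sum of counts S = 78 over n = 13 pages.
After batch 1: Gamma(α+S, β+n) = Gamma(3.7+78, 5.1+13) = Gamma(81.7, 18.1).
Batch 2: sum of counts S = 39 over n = 7 pages.
After batch 2: Gamma(α+S, β+n) = Gamma(81.7+39, 18.1+7) = Gamma(120.7, 25.1).
Var = α/β² = 120.7/25.1² = 0.1916.

0.1916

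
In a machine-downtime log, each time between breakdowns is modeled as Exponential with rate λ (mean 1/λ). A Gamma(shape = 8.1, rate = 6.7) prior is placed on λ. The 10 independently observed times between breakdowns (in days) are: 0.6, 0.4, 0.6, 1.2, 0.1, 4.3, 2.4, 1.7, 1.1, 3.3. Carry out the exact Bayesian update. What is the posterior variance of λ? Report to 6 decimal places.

With a Gamma(shape α, rate β) prior on the exponential rate λ, the posterior after n observations with total T = Σxᵢ is Gamma(α+n, β+T).
Sum of observations T = 15.7 days; n = 10.
Posterior: Gamma(8.1+10, 6.7+15.7) = Gamma(18.1, 22.4).
Var = α/β² = 0.036073.

0.036073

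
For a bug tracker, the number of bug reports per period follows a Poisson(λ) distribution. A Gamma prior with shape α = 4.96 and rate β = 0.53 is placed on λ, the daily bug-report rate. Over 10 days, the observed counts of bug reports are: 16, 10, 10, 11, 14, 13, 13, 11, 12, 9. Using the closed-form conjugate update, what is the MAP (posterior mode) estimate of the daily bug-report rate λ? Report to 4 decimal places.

11.6771

With a Gamma(shape α, rate β) prior, the Poisson likelihood is conjugate: the posterior is Gamma(α + ΣXᵢ, β + n).
Sum of counts S = 119 over n = 10 days.
Posterior: Gamma(α+S, β+n) = Gamma(4.96+119, 0.53+10) = Gamma(123.96, 10.53).
Mode of Gamma(α,β) for α≥1 is (α−1)/β = 122.96/10.53 = 11.6771.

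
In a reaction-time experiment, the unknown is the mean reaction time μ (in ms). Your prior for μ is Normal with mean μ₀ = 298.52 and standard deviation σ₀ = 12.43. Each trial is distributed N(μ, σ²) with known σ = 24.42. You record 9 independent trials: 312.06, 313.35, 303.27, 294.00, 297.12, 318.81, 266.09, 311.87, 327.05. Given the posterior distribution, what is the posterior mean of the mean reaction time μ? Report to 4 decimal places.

For Normal data with known variance σ², a Normal(μ₀, σ₀²) prior on μ is conjugate. Posterior precision = 1/σ₀² + n/σ²; posterior mean is the precision-weighted average of μ₀ and x̄.
Σxᵢ = 312.06 + 313.35 + 303.27 + 294.00 + 297.12 + 318.81 + 266.09 + 311.87 + 327.05 = 2743.62, so n·x̄ = 2743.62.
σ₀² = 12.43² = 154.5049, σ² = 24.42² = 596.3364; σ² + n·σ₀² = 596.3364 + 9·154.5049 = 1986.8805.
Posterior mean = (μ₀/σ₀² + n·x̄/σ²)/(1/σ₀² + n/σ²) = (σ²·μ₀ + σ₀²·n·x̄)/(σ² + n·σ₀²) = (596.3364·298.52 + 154.5049·2743.62)/1986.8805 = 601921.075866/1986.8805 = 302.9478.

302.9478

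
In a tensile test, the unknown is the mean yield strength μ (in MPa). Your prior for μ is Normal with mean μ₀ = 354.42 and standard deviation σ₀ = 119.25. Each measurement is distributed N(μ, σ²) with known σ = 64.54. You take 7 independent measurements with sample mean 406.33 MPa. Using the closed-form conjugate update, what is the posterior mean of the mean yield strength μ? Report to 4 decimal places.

For Normal data with known variance σ², a Normal(μ₀, σ₀²) prior on μ is conjugate. Posterior precision = 1/σ₀² + n/σ²; posterior mean is the precision-weighted average of μ₀ and x̄.
n·x̄ = 7·406.33 = 2844.31.
σ₀² = 119.25² = 14220.5625, σ² = 64.54² = 4165.4116; σ² + n·σ₀² = 4165.4116 + 7·14220.5625 = 103709.3491.
Posterior mean = (μ₀/σ₀² + n·x̄/σ²)/(1/σ₀² + n/σ²) = (σ²·μ₀ + σ₀²·n·x̄)/(σ² + n·σ₀²) = (4165.4116·354.42 + 14220.5625·2844.31)/103709.3491 = 41923993.303647/103709.3491 = 404.2451.

404.2451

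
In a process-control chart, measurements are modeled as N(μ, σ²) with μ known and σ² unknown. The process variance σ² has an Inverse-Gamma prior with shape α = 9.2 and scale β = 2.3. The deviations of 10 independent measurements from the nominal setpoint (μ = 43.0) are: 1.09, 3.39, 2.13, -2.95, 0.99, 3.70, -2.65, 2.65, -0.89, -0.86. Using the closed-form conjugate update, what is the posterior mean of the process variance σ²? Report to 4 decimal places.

With known mean μ and an Inverse-Gamma(α, β) prior on σ², the Normal likelihood is conjugate: posterior is Inv-Gamma(α + n/2, β + Σ(xᵢ−μ)²/2).
Σ(xᵢ−μ)² = (1.09)² + (3.39)² + (2.13)² + (-2.95)² + (0.99)² + (3.70)² + (-2.65)² + (2.65)² + (-0.89)² + (-0.86)² = 56.1664.
Posterior: Inv-Gamma(9.2 + 10/2, 2.3 + 56.1664/2) = Inv-Gamma(14.20, 30.38320).
E[σ²|data] = β/(α−1) = 30.38320/13.20 = 2.3018.

2.3018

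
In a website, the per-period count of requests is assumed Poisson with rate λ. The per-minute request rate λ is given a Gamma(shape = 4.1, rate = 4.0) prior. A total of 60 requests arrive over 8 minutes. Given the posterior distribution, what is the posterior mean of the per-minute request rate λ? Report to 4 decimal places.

5.3417

With a Gamma(shape α, rate β) prior, the Poisson likelihood is conjugate: the posterior is Gamma(α + ΣXᵢ, β + n).
Posterior: Gamma(α+S, β+n) = Gamma(4.1+60, 4.0+8) = Gamma(64.1, 12.0).
Posterior mean = α/β = 64.1/12.0 = 5.3417.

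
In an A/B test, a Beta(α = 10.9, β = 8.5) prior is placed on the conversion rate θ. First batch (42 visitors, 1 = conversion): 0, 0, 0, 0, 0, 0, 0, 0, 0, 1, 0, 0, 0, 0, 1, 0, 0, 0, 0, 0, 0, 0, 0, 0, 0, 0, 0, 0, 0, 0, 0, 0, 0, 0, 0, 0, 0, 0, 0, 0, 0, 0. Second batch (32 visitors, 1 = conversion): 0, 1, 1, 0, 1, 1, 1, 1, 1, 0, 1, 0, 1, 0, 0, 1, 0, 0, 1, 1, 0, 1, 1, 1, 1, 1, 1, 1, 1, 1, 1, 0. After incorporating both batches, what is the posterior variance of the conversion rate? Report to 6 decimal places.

The Beta prior is conjugate to a Binomial/Bernoulli likelihood; the update adds successes to α and failures to β.
After batch 1: Beta(10.9+2, 8.5+40) = Beta(12.9, 48.5).
After batch 2: Beta(12.9+22, 48.5+10) = Beta(34.9, 58.5).
Var = αβ/((α+β)²(α+β+1)) = 34.9·58.5/(93.4²·94.4) = 0.002479.

0.002479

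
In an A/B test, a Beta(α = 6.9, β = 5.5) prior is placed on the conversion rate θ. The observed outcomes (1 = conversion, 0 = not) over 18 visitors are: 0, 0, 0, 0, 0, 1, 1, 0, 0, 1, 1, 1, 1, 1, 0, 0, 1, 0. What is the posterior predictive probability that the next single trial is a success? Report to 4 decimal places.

The Beta prior is conjugate to a Binomial/Bernoulli likelihood; the update adds successes to α and failures to β.
Posterior: Beta(α+k, β+n−k) = Beta(6.9+8, 5.5+10) = Beta(14.9, 15.5).
For a single future Bernoulli trial, P(success | data) = α/(α+β) = 0.4901.

0.4901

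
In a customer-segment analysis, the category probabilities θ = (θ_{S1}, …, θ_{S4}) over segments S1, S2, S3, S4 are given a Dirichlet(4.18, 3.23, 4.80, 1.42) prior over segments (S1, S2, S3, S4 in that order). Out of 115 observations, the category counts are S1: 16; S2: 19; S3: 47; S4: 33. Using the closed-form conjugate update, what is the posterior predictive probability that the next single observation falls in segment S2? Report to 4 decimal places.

0.1728

The Dirichlet prior is conjugate to the Multinomial likelihood: each posterior αⱼ = prior αⱼ + observed count nⱼ.
Posterior concentration: (20.18, 22.23, 51.80, 34.42), total = 128.63.
P(next = S2 | data) = α_{S2}/Σα = 0.1728.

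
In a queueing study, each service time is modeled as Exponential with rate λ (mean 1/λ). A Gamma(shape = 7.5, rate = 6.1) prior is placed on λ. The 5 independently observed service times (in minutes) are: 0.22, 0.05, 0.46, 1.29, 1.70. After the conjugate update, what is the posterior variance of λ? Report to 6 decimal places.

0.129624

With a Gamma(shape α, rate β) prior on the exponential rate λ, the posterior after n observations with total T = Σxᵢ is Gamma(α+n, β+T).
Sum of observations T = 3.72 minutes; n = 5.
Posterior: Gamma(7.5+5, 6.1+3.72) = Gamma(12.5, 9.82).
Var = α/β² = 0.129624.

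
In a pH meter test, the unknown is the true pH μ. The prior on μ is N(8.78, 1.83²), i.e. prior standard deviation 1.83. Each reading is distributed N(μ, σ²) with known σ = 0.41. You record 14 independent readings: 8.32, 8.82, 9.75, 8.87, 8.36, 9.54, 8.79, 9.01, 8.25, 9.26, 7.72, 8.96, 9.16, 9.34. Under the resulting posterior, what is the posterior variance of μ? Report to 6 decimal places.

0.011964

For Normal data with known variance σ², a Normal(μ₀, σ₀²) prior on μ is conjugate. Posterior precision = 1/σ₀² + n/σ²; posterior mean is the precision-weighted average of μ₀ and x̄.
σ₀² = 1.83² = 3.3489, σ² = 0.41² = 0.1681; σ² + n·σ₀² = 0.1681 + 14·3.3489 = 47.0527.
Posterior precision = 1/σ₀² + n/σ² = 1/3.3489 + 14/0.1681 = (σ² + n·σ₀²)/(σ₀²σ²) = 47.0527/(3.3489·0.1681); posterior variance σₙ² = σ₀²σ²/(σ² + n·σ₀²) = 3.3489·0.1681/47.0527 = 0.011964.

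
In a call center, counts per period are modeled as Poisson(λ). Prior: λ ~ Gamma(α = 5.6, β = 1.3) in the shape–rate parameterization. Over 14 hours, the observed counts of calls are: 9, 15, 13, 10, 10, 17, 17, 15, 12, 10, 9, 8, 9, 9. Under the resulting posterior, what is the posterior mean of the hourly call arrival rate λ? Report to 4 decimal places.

11.0196

With a Gamma(shape α, rate β) prior, the Poisson likelihood is conjugate: the posterior is Gamma(α + ΣXᵢ, β + n).
Sum of counts S = 163 over n = 14 hours.
Posterior: Gamma(α+S, β+n) = Gamma(5.6+163, 1.3+14) = Gamma(168.6, 15.3).
Posterior mean = α/β = 168.6/15.3 = 11.0196.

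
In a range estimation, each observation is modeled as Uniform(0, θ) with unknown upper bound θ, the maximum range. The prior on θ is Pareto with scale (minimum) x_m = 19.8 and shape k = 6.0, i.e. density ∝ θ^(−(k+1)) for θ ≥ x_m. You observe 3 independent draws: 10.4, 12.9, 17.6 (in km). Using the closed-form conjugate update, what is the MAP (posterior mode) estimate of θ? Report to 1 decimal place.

A Pareto(scale x_m, shape k) prior on the upper bound θ of Uniform(0, θ) is conjugate: posterior is Pareto(max(x_m, max xᵢ), k + n).
Sample maximum = 17.6; prior scale x_m = 19.8 → posterior scale = max = 19.8.
Posterior shape = 6.0 + 3 = 9.0.
The Pareto density is decreasing on [x_m, ∞), so the mode is x_m = 19.8.

19.8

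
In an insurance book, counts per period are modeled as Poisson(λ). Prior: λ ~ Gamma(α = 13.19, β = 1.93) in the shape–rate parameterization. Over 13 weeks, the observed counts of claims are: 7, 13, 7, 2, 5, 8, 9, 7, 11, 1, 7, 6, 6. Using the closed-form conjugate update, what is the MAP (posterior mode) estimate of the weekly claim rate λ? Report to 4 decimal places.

6.7776

With a Gamma(shape α, rate β) prior, the Poisson likelihood is conjugate: the posterior is Gamma(α + ΣXᵢ, β + n).
Sum of counts S = 89 over n = 13 weeks.
Posterior: Gamma(α+S, β+n) = Gamma(13.19+89, 1.93+13) = Gamma(102.19, 14.93).
Mode of Gamma(α,β) for α≥1 is (α−1)/β = 101.19/14.93 = 6.7776.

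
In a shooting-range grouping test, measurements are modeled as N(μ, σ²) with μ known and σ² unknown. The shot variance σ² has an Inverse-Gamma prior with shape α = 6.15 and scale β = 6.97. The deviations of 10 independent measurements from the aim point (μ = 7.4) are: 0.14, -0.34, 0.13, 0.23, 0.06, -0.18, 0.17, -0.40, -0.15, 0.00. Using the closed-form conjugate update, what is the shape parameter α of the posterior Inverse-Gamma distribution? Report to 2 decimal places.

11.15

With known mean μ and an Inverse-Gamma(α, β) prior on σ², the Normal likelihood is conjugate: posterior is Inv-Gamma(α + n/2, β + Σ(xᵢ−μ)²/2).
Σ(xᵢ−μ)² = (0.14)² + (-0.34)² + (0.13)² + (0.23)² + (0.06)² + (-0.18)² + (0.17)² + (-0.40)² + (-0.15)² + (0.00)² = 0.4524.
Posterior: Inv-Gamma(6.15 + 10/2, 6.97 + 0.4524/2) = Inv-Gamma(11.15, 7.19620).
Posterior α = 11.15.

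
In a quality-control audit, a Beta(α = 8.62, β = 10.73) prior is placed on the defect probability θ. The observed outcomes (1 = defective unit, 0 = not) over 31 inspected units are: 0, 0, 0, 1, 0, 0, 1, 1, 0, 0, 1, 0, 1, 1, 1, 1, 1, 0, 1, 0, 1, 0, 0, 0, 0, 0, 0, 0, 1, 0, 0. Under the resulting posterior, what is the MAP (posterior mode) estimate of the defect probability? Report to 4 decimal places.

0.4058

The Beta prior is conjugate to a Binomial/Bernoulli likelihood; the update adds successes to α and failures to β.
Posterior: Beta(α+k, β+n−k) = Beta(8.62+12, 10.73+19) = Beta(20.62, 29.73).
Mode of Beta(a,b) for a,b>1 is (a−1)/(a+b−2) = 19.62/48.35 = 0.4058.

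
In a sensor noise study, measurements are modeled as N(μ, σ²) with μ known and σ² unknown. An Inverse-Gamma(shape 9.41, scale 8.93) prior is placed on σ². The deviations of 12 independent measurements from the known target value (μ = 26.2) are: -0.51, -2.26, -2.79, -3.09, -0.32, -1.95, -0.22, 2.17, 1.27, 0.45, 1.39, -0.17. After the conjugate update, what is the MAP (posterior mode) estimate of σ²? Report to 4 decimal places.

With known mean μ and an Inverse-Gamma(α, β) prior on σ², the Normal likelihood is conjugate: posterior is Inv-Gamma(α + n/2, β + Σ(xᵢ−μ)²/2).
Σ(xᵢ−μ)² = (-0.51)² + (-2.26)² + (-2.79)² + (-3.09)² + (-0.32)² + (-1.95)² + (-0.22)² + (2.17)² + (1.27)² + (0.45)² + (1.39)² + (-0.17)² = 35.1385.
Posterior: Inv-Gamma(9.41 + 12/2, 8.93 + 35.1385/2) = Inv-Gamma(15.41, 26.49925).
Mode = β/(α+1) = 26.49925/16.41 = 1.6148.

1.6148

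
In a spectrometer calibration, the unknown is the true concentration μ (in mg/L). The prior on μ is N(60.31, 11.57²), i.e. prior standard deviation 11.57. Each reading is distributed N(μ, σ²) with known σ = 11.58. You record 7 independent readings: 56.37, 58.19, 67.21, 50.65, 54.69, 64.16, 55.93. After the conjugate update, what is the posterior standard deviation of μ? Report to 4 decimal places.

4.0937

For Normal data with known variance σ², a Normal(μ₀, σ₀²) prior on μ is conjugate. Posterior precision = 1/σ₀² + n/σ²; posterior mean is the precision-weighted average of μ₀ and x̄.
σ₀² = 11.57² = 133.8649, σ² = 11.58² = 134.0964; σ² + n·σ₀² = 134.0964 + 7·133.8649 = 1071.1507.
Posterior precision = 1/σ₀² + n/σ² = 1/133.8649 + 7/134.0964 = (σ² + n·σ₀²)/(σ₀²σ²) = 1071.1507/(133.8649·134.0964); posterior variance σₙ² = σ₀²σ²/(σ² + n·σ₀²) = 133.8649·134.0964/1071.1507 = 16.758427.
Posterior SD = √σₙ² = √(133.8649·134.0964/1071.1507) = 4.0937.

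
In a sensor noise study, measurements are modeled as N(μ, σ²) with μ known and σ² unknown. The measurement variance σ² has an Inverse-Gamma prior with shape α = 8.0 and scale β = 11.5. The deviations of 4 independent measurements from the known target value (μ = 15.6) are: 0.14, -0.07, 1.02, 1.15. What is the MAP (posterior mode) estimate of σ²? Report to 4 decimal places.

With known mean μ and an Inverse-Gamma(α, β) prior on σ², the Normal likelihood is conjugate: posterior is Inv-Gamma(α + n/2, β + Σ(xᵢ−μ)²/2).
Σ(xᵢ−μ)² = (0.14)² + (-0.07)² + (1.02)² + (1.15)² = 2.3874.
Posterior: Inv-Gamma(8.0 + 4/2, 11.5 + 2.3874/2) = Inv-Gamma(10.00, 12.69370).
Mode = β/(α+1) = 12.69370/11.00 = 1.1540.

1.1540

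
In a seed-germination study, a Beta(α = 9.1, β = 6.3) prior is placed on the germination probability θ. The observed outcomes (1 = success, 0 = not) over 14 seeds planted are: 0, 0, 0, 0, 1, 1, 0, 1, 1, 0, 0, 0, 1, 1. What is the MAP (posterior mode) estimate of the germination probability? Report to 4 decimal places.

0.5146

The Beta prior is conjugate to a Binomial/Bernoulli likelihood; the update adds successes to α and failures to β.
Posterior: Beta(α+k, β+n−k) = Beta(9.1+6, 6.3+8) = Beta(15.1, 14.3).
Mode of Beta(a,b) for a,b>1 is (a−1)/(a+b−2) = 14.1/27.4 = 0.5146.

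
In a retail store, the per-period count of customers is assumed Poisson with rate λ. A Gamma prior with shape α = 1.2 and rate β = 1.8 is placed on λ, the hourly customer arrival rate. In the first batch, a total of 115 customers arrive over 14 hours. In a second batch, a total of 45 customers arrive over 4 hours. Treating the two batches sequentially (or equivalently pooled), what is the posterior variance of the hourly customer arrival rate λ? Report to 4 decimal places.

0.4112

With a Gamma(shape α, rate β) prior, the Poisson likelihood is conjugate: the posterior is Gamma(α + ΣXᵢ, β + n).
After batch 1: Gamma(α+S, β+n) = Gamma(1.2+115, 1.8+14) = Gamma(116.2, 15.8).
After batch 2: Gamma(α+S, β+n) = Gamma(116.2+45, 15.8+4) = Gamma(161.2, 19.8).
Var = α/β² = 161.2/19.8² = 0.4112.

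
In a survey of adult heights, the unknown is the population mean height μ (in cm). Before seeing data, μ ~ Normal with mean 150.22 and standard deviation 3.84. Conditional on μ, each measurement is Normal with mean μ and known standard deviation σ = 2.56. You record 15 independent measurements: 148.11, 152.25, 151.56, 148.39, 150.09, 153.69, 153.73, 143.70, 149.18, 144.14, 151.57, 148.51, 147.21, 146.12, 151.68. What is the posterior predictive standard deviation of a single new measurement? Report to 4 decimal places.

2.6416

For Normal data with known variance σ², a Normal(μ₀, σ₀²) prior on μ is conjugate. Posterior precision = 1/σ₀² + n/σ²; posterior mean is the precision-weighted average of μ₀ and x̄.
σ₀² = 3.84² = 14.7456, σ² = 2.56² = 6.5536; σ² + n·σ₀² = 6.5536 + 15·14.7456 = 227.7376.
Posterior precision = 1/σ₀² + n/σ² = 1/14.7456 + 15/6.5536 = (σ² + n·σ₀²)/(σ₀²σ²) = 227.7376/(14.7456·6.5536); posterior variance σₙ² = σ₀²σ²/(σ² + n·σ₀²) = 14.7456·6.5536/227.7376 = 0.424334.
Predictive variance for one new observation = σₙ² + σ² = 14.7456·6.5536/227.7376 + 6.5536 = σ²·(σ₀² + 227.7376)/227.7376 = 6.5536·242.4832/227.7376 = 6.977934; SD = √(6.5536·242.4832/227.7376) = 2.6416.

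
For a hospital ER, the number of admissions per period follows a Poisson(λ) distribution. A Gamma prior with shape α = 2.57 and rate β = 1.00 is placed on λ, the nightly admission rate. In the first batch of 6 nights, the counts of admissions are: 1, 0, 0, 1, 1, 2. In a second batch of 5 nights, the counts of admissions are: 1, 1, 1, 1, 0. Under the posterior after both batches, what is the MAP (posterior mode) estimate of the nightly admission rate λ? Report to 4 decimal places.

With a Gamma(shape α, rate β) prior, the Poisson likelihood is conjugate: the posterior is Gamma(α + ΣXᵢ, β + n).
Batch 1: sum of counts S = 5 over n = 6 nights.
After batch 1: Gamma(α+S, β+n) = Gamma(2.57+5, 1.00+6) = Gamma(7.57, 7.00).
Batch 2: sum of counts S = 4 over n = 5 nights.
After batch 2: Gamma(α+S, β+n) = Gamma(7.57+4, 7.00+5) = Gamma(11.57, 12.00).
Mode of Gamma(α,β) for α≥1 is (α−1)/β = 10.57/12.00 = 0.8808.

0.8808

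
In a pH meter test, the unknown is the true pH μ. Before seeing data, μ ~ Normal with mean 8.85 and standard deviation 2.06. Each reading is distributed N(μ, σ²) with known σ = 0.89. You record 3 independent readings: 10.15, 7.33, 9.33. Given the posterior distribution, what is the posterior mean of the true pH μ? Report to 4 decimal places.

For Normal data with known variance σ², a Normal(μ₀, σ₀²) prior on μ is conjugate. Posterior precision = 1/σ₀² + n/σ²; posterior mean is the precision-weighted average of μ₀ and x̄.
Σxᵢ = 10.15 + 7.33 + 9.33 = 26.81, so n·x̄ = 26.81.
σ₀² = 2.06² = 4.2436, σ² = 0.89² = 0.7921; σ² + n·σ₀² = 0.7921 + 3·4.2436 = 13.5229.
Posterior mean = (μ₀/σ₀² + n·x̄/σ²)/(1/σ₀² + n/σ²) = (σ²·μ₀ + σ₀²·n·x̄)/(σ² + n·σ₀²) = (0.7921·8.85 + 4.2436·26.81)/13.5229 = 120.781001/13.5229 = 8.9316.

8.9316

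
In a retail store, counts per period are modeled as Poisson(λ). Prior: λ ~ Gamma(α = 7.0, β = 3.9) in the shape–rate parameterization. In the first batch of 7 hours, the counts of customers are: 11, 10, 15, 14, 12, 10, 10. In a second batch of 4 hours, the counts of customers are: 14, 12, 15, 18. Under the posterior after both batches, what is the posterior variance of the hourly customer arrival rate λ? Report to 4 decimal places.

With a Gamma(shape α, rate β) prior, the Poisson likelihood is conjugate: the posterior is Gamma(α + ΣXᵢ, β + n).
Batch 1: sum of counts S = 82 over n = 7 hours.
After batch 1: Gamma(α+S, β+n) = Gamma(7.0+82, 3.9+7) = Gamma(89.0, 10.9).
Batch 2: sum of counts S = 59 over n = 4 hours.
After batch 2: Gamma(α+S, β+n) = Gamma(89.0+59, 10.9+4) = Gamma(148.0, 14.9).
Var = α/β² = 148.0/14.9² = 0.6666.

0.6666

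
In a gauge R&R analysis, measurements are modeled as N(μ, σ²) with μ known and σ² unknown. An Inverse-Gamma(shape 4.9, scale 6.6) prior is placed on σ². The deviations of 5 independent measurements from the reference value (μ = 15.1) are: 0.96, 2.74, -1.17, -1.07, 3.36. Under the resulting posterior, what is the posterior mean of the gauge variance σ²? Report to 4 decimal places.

2.7682

With known mean μ and an Inverse-Gamma(α, β) prior on σ², the Normal likelihood is conjugate: posterior is Inv-Gamma(α + n/2, β + Σ(xᵢ−μ)²/2).
Σ(xᵢ−μ)² = (0.96)² + (2.74)² + (-1.17)² + (-1.07)² + (3.36)² = 22.2326.
Posterior: Inv-Gamma(4.9 + 5/2, 6.6 + 22.2326/2) = Inv-Gamma(7.40, 17.71630).
E[σ²|data] = β/(α−1) = 17.71630/6.40 = 2.7682.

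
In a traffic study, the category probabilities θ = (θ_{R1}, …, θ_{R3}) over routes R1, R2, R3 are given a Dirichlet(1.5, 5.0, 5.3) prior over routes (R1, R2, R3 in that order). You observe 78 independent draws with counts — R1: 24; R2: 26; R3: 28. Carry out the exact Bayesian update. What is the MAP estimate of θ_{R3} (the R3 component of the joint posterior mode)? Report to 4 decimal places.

0.3721

The Dirichlet prior is conjugate to the Multinomial likelihood: each posterior αⱼ = prior αⱼ + observed count nⱼ.
Posterior concentration: (25.5, 31.0, 33.3), total = 89.8.
Joint mode component: (α_{R3}−1)/(Σα−K) = 32.3/86.8 = 0.3721.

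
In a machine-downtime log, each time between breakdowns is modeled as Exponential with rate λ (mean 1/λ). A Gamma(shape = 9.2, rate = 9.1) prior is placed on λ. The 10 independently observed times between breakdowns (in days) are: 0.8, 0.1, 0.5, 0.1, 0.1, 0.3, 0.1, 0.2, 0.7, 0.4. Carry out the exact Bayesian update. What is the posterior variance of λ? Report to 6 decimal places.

0.124870

With a Gamma(shape α, rate β) prior on the exponential rate λ, the posterior after n observations with total T = Σxᵢ is Gamma(α+n, β+T).
Sum of observations T = 3.3 days; n = 10.
Posterior: Gamma(9.2+10, 9.1+3.3) = Gamma(19.2, 12.4).
Var = α/β² = 0.124870.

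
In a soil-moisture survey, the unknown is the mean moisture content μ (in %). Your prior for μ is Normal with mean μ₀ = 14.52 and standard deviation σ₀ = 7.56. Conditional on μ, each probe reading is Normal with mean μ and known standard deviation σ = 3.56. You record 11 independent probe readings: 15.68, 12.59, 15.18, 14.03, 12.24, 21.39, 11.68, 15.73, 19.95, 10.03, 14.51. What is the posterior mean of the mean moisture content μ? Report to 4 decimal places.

For Normal data with known variance σ², a Normal(μ₀, σ₀²) prior on μ is conjugate. Posterior precision = 1/σ₀² + n/σ²; posterior mean is the precision-weighted average of μ₀ and x̄.
Σxᵢ = 15.68 + 12.59 + 15.18 + 14.03 + 12.24 + 21.39 + 11.68 + 15.73 + 19.95 + 10.03 + 14.51 = 163.01, so n·x̄ = 163.01.
σ₀² = 7.56² = 57.1536, σ² = 3.56² = 12.6736; σ² + n·σ₀² = 12.6736 + 11·57.1536 = 641.3632.
Posterior mean = (μ₀/σ₀² + n·x̄/σ²)/(1/σ₀² + n/σ²) = (σ²·μ₀ + σ₀²·n·x̄)/(σ² + n·σ₀²) = (12.6736·14.52 + 57.1536·163.01)/641.3632 = 9500.629008/641.3632 = 14.8132.

14.8132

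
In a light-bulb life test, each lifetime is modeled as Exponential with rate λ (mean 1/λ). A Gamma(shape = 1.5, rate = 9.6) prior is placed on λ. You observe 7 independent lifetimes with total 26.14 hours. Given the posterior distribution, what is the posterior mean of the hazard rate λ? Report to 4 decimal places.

0.2378

With a Gamma(shape α, rate β) prior on the exponential rate λ, the posterior after n observations with total T = Σxᵢ is Gamma(α+n, β+T).
Posterior: Gamma(1.5+7, 9.6+26.14) = Gamma(8.5, 35.74).
Posterior mean of λ = α/β = 8.5/35.74 = 0.2378.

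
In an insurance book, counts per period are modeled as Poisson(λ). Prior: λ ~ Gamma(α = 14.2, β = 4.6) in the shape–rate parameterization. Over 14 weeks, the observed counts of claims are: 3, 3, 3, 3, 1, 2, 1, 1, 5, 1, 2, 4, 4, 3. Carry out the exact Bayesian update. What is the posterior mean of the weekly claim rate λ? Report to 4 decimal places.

2.6989

With a Gamma(shape α, rate β) prior, the Poisson likelihood is conjugate: the posterior is Gamma(α + ΣXᵢ, β + n).
Sum of counts S = 36 over n = 14 weeks.
Posterior: Gamma(α+S, β+n) = Gamma(14.2+36, 4.6+14) = Gamma(50.2, 18.6).
Posterior mean = α/β = 50.2/18.6 = 2.6989.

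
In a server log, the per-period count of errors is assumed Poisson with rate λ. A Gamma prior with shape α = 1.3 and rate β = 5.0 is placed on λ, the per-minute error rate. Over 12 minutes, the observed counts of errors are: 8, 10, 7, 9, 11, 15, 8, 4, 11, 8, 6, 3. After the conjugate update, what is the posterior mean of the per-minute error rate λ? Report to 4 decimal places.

5.9588

With a Gamma(shape α, rate β) prior, the Poisson likelihood is conjugate: the posterior is Gamma(α + ΣXᵢ, β + n).
Sum of counts S = 100 over n = 12 minutes.
Posterior: Gamma(α+S, β+n) = Gamma(1.3+100, 5.0+12) = Gamma(101.3, 17.0).
Posterior mean = α/β = 101.3/17.0 = 5.9588.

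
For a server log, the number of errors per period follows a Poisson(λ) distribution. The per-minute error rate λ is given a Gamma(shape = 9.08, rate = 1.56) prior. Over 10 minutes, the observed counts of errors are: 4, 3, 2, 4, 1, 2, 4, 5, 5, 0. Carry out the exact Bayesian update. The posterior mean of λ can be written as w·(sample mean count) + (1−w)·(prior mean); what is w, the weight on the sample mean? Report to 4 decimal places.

With a Gamma(shape α, rate β) prior, the Poisson likelihood is conjugate: the posterior is Gamma(α + ΣXᵢ, β + n).
Posterior mean = (α₀+S)/(β₀+n) = [n/(β₀+n)]·(S/n) + [β₀/(β₀+n)]·(α₀/β₀), so only n and β₀ enter the weight.
Weight on data w = n/(β₀+n) = 10/(1.56+10) = 10/11.56 = 0.8651.

0.8651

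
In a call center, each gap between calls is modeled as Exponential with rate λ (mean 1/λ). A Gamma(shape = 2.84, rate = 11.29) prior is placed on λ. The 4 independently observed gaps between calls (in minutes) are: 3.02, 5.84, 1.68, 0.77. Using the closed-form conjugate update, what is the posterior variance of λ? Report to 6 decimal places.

With a Gamma(shape α, rate β) prior on the exponential rate λ, the posterior after n observations with total T = Σxᵢ is Gamma(α+n, β+T).
Sum of observations T = 11.31 minutes; n = 4.
Posterior: Gamma(2.84+4, 11.29+11.31) = Gamma(6.84, 22.60).
Var = α/β² = 0.013392.

0.013392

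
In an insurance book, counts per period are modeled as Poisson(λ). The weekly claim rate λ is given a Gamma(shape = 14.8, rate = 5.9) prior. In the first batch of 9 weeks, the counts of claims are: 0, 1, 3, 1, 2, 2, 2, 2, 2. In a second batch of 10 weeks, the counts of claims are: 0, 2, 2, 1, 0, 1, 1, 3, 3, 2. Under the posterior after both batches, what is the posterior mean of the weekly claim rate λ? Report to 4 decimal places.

1.7992

With a Gamma(shape α, rate β) prior, the Poisson likelihood is conjugate: the posterior is Gamma(α + ΣXᵢ, β + n).
Batch 1: sum of counts S = 15 over n = 9 weeks.
After batch 1: Gamma(α+S, β+n) = Gamma(14.8+15, 5.9+9) = Gamma(29.8, 14.9).
Batch 2: sum of counts S = 15 over n = 10 weeks.
After batch 2: Gamma(α+S, β+n) = Gamma(29.8+15, 14.9+10) = Gamma(44.8, 24.9).
Posterior mean = α/β = 44.8/24.9 = 1.7992.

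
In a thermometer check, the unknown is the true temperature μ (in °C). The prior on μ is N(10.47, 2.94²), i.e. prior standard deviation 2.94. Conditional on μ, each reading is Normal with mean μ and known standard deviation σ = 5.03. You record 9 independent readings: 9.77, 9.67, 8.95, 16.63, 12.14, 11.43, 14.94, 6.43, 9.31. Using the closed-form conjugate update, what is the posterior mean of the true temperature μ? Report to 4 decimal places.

10.8926

For Normal data with known variance σ², a Normal(μ₀, σ₀²) prior on μ is conjugate. Posterior precision = 1/σ₀² + n/σ²; posterior mean is the precision-weighted average of μ₀ and x̄.
Σxᵢ = 9.77 + 9.67 + 8.95 + 16.63 + 12.14 + 11.43 + 14.94 + 6.43 + 9.31 = 99.27, so n·x̄ = 99.27.
σ₀² = 2.94² = 8.6436, σ² = 5.03² = 25.3009; σ² + n·σ₀² = 25.3009 + 9·8.6436 = 103.0933.
Posterior mean = (μ₀/σ₀² + n·x̄/σ²)/(1/σ₀² + n/σ²) = (σ²·μ₀ + σ₀²·n·x̄)/(σ² + n·σ₀²) = (25.3009·10.47 + 8.6436·99.27)/103.0933 = 1122.950595/103.0933 = 10.8926.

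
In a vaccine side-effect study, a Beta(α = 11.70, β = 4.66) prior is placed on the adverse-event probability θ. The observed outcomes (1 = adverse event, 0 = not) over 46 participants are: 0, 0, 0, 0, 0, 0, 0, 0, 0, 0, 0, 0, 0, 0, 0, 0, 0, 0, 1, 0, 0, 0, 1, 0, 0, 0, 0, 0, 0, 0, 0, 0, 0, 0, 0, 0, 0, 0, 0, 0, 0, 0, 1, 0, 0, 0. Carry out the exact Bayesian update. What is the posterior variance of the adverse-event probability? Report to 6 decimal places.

0.002843

The Beta prior is conjugate to a Binomial/Bernoulli likelihood; the update adds successes to α and failures to β.
Posterior: Beta(α+k, β+n−k) = Beta(11.70+3, 4.66+43) = Beta(14.70, 47.66).
Var = αβ/((α+β)²(α+β+1)) = 14.70·47.66/(62.36²·63.36) = 0.002843.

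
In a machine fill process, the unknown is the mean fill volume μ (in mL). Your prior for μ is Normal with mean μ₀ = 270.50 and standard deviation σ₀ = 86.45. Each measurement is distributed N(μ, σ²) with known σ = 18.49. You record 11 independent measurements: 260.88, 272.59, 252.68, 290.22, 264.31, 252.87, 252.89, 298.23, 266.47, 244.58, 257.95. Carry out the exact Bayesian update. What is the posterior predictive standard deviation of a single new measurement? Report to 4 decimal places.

19.3088

For Normal data with known variance σ², a Normal(μ₀, σ₀²) prior on μ is conjugate. Posterior precision = 1/σ₀² + n/σ²; posterior mean is the precision-weighted average of μ₀ and x̄.
σ₀² = 86.45² = 7473.6025, σ² = 18.49² = 341.8801; σ² + n·σ₀² = 341.8801 + 11·7473.6025 = 82551.5076.
Posterior precision = 1/σ₀² + n/σ² = 1/7473.6025 + 11/341.8801 = (σ² + n·σ₀²)/(σ₀²σ²) = 82551.5076/(7473.6025·341.8801); posterior variance σₙ² = σ₀²σ²/(σ² + n·σ₀²) = 7473.6025·341.8801/82551.5076 = 30.951294.
Predictive variance for one new observation = σₙ² + σ² = 7473.6025·341.8801/82551.5076 + 341.8801 = σ²·(σ₀² + 82551.5076)/82551.5076 = 341.8801·90025.1101/82551.5076 = 372.831394; SD = √(341.8801·90025.1101/82551.5076) = 19.3088.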